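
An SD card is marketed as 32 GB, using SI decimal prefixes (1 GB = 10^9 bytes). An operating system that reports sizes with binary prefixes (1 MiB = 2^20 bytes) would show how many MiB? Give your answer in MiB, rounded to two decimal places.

32 GB = 32 × 10^9 bytes = 32,000,000,000 bytes
1 MiB = 2^20 bytes = 1,048,576 bytes
32,000,000,000 / 1,048,576 = 30,517.58 MiB

30,517.58 MiB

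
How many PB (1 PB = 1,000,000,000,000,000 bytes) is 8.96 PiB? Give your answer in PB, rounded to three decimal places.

10.088 PB

8.96 PiB = 8.96 × 2^50 bytes = 10,088,063,165,309,911.04 bytes
1 PB = 10^15 bytes = 1,000,000,000,000,000 bytes
10,088,063,165,309,911.04 / 1,000,000,000,000,000 = 10.088 PB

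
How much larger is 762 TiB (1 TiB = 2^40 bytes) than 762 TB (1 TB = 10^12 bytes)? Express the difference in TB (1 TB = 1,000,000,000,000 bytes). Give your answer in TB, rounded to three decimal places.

762 TiB = 762 × 1,099,511,627,776 = 837,827,860,365,312 bytes
762 TB = 762 × 1,000,000,000,000 = 762,000,000,000,000 bytes
difference = 75,827,860,365,312 bytes
75,827,860,365,312 / 1,000,000,000,000 = 75.828 TB

75.828 TB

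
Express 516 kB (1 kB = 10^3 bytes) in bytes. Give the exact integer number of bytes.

516,000 bytes

516 × 1,000 = 516,000 bytes  (1 kB = 10^3 bytes)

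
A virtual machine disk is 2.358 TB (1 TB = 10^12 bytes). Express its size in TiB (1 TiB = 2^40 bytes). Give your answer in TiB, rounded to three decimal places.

2.145 TiB

2.358 TB = 2.358 × 10^12 bytes = 2,358,000,000,000 bytes
1 TiB = 2^40 bytes = 1,099,511,627,776 bytes
2,358,000,000,000 / 1,099,511,627,776 = 2.145 TiB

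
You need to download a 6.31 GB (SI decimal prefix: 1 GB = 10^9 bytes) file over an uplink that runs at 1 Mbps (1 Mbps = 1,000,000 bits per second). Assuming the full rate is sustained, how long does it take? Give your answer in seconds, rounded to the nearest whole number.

50,480 seconds

6.31 GB = 6,310,000,000 bytes = 50,480,000,000 bits
1 Mbps = 1,000,000 bits/s
time = 50,480,000,000 / 1,000,000 = 50,480 s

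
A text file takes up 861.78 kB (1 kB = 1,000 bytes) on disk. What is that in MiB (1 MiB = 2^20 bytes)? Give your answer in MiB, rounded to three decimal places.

861.78 kB = 861.78 × 10^3 bytes = 861,780 bytes
1 MiB = 1,048,576 bytes
861,780 / 1,048,576 = 0.822 MiB

0.822 MiB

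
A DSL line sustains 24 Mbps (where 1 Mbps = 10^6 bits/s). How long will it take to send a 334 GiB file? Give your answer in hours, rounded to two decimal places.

334 GiB = 358,629,769,216 bytes = 2,869,038,153,728 bits
24 Mbps = 24,000,000 bits/s
time = 2,869,038,153,728 / 24,000,000 = 119,543.2564 s
119,543.2564 s / 3600 = 33.21 hours

33.21 hours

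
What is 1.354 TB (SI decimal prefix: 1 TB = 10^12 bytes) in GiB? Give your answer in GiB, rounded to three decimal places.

1,261.011 GiB

1.354 TB × 1,000,000,000,000 bytes/TB = 1,354,000,000,000 bytes
1 GiB = 2^30 bytes = 1,073,741,824 bytes
1,354,000,000,000 / 1,073,741,824 = 1,261.011 GiB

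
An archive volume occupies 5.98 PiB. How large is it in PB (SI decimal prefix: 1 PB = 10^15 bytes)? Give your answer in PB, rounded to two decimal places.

6.73 PB

5.98 PiB = 5.98 × 2^50 bytes = 6,732,881,442,918,891.52 bytes
1 PB = 10^15 bytes = 1,000,000,000,000,000 bytes
6,732,881,442,918,891.52 / 1,000,000,000,000,000 = 6.73 PB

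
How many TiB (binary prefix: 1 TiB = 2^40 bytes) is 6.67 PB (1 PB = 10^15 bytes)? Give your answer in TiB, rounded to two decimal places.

6.67 PB × 1,000,000,000,000,000 bytes/PB = 6,670,000,000,000,000 bytes
1 TiB = 2^40 bytes = 1,099,511,627,776 bytes
6,670,000,000,000,000 / 1,099,511,627,776 = 6,066.33 TiB

6,066.33 TiB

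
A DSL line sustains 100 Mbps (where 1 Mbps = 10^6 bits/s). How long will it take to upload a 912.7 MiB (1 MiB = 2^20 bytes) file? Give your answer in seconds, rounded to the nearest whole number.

77 seconds

912.7 MiB = 957,035,315.2 bytes = 7,656,282,521.6 bits
100 Mbps = 100,000,000 bits/s
time = 7,656,282,521.6 / 100,000,000 = 77 s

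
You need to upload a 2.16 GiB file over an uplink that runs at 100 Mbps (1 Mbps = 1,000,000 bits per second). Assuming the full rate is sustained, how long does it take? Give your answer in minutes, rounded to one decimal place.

2.16 GiB = 2,319,282,339.84 bytes = 18,554,258,718.72 bits
100 Mbps = 100,000,000 bits/s
time = 18,554,258,718.72 / 100,000,000 = 185.54 s
185.54 s / 60 = 3.1 minutes

3.1 minutes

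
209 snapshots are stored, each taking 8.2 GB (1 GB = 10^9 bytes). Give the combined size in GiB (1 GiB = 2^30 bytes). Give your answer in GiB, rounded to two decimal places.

Total = 209 × 8.2 GB = 1713.8 GB
= 1713.8 × 1,000,000,000 bytes = 1,713,800,000,000 bytes
1 GiB = 1,073,741,824 bytes
1,713,800,000,000 / 1,073,741,824 = 1,596.10 GiB

1,596.10 GiB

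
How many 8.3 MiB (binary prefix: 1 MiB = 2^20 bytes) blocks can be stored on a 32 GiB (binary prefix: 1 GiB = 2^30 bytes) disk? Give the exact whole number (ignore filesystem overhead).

3,947

Capacity: 32 GiB = 34,359,738,368 bytes
Per item: 8.3 MiB = 8,703,180.8 bytes
⌊34,359,738,368 / 8,703,180.8⌋ = 3,947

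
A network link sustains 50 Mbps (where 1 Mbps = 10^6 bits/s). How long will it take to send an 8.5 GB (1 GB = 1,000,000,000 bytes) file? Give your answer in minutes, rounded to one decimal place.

22.7 minutes

8.5 GB = 8,500,000,000 bytes = 68,000,000,000 bits
50 Mbps = 50,000,000 bits/s
time = 68,000,000,000 / 50,000,000 = 1,360.00 s
1,360.00 s / 60 = 22.7 minutes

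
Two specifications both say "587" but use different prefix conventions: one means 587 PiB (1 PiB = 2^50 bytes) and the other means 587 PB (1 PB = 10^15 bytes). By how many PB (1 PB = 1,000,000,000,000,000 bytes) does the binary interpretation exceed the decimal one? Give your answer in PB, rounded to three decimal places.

587 PiB = 587 × 1,125,899,906,842,624 = 660,903,245,316,620,288 bytes
587 PB = 587 × 1,000,000,000,000,000 = 587,000,000,000,000,000 bytes
difference = 73,903,245,316,620,288 bytes
73,903,245,316,620,288 / 1,000,000,000,000,000 = 73.903 PB

73.903 PB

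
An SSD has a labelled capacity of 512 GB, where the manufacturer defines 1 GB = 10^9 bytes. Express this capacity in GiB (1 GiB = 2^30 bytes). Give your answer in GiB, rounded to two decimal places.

512 GB = 512 × 10^9 bytes = 512,000,000,000 bytes
1 GiB = 1,073,741,824 bytes
512,000,000,000 / 1,073,741,824 = 476.84 GiB

476.84 GiB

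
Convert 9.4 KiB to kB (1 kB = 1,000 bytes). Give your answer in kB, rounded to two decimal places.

9.4 KiB × 1,024 bytes/KiB = 9,625.6 bytes
1 kB = 10^3 bytes = 1,000 bytes
9,625.6 / 1,000 = 9.63 kB

9.63 kB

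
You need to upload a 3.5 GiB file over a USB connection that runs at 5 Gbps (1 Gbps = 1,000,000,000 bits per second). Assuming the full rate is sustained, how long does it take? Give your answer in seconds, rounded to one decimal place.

6.0 seconds

3.5 GiB = 3,758,096,384 bytes = 30,064,771,072 bits
5 Gbps = 5,000,000,000 bits/s
time = 30,064,771,072 / 5,000,000,000 = 6.0 s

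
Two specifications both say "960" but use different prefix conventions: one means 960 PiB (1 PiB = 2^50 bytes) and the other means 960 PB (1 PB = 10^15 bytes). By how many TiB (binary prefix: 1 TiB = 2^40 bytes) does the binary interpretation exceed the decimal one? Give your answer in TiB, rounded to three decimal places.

109,925.086 TiB

960 PiB = 960 × 1,125,899,906,842,624 = 1,080,863,910,568,919,040 bytes
960 PB = 960 × 1,000,000,000,000,000 = 960,000,000,000,000,000 bytes
difference = 120,863,910,568,919,040 bytes
120,863,910,568,919,040 / 1,099,511,627,776 = 109,925.086 TiB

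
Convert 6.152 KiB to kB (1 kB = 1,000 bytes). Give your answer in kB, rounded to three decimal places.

6.152 KiB = 6.152 × 2^10 bytes = 6,299.648 bytes
1 kB = 10^3 bytes = 1,000 bytes
6,299.648 / 1,000 = 6.300 kB

6.300 kB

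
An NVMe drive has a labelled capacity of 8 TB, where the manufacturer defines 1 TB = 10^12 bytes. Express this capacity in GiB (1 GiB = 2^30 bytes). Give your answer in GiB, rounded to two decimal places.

8 TB × 1,000,000,000,000 bytes/TB = 8,000,000,000,000 bytes
1 GiB = 1,073,741,824 bytes
8,000,000,000,000 / 1,073,741,824 = 7,450.58 GiB

7,450.58 GiB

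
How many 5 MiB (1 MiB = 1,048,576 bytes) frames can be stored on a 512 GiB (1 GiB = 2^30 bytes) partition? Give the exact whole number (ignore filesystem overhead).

Capacity: 512 GiB = 549,755,813,888 bytes
Per item: 5 MiB = 5,242,880 bytes
⌊549,755,813,888 / 5,242,880⌋ = 104,857

104,857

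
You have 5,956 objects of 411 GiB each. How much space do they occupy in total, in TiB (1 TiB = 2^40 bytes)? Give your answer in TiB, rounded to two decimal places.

2,390.54 TiB

Total = 5,956 × 411 GiB = 2,447,916 GiB
= 2,447,916 × 1,073,741,824 bytes = 2,628,429,790,838,784 bytes
1 TiB = 1,099,511,627,776 bytes
2,628,429,790,838,784 / 1,099,511,627,776 = 2,390.54 TiB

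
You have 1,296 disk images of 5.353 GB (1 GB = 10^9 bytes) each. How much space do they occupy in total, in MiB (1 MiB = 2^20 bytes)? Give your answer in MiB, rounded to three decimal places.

6,616,104.126 MiB

Total = 1,296 × 5.353 GB = 6937.488 GB
= 6937.488 × 1,000,000,000 bytes = 6,937,488,000,000 bytes
1 MiB = 1,048,576 bytes
6,937,488,000,000 / 1,048,576 = 6,616,104.126 MiB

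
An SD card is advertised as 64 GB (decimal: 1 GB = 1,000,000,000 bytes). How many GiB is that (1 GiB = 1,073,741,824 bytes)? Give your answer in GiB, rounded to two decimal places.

64 GB = 64 × 10^9 bytes = 64,000,000,000 bytes
1 GiB = 2^30 bytes = 1,073,741,824 bytes
64,000,000,000 / 1,073,741,824 = 59.60 GiB

59.60 GiB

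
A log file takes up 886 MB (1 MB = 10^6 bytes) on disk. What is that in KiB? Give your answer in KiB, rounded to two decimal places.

865,234.38 KiB

886 MB = 886 × 10^6 bytes = 886,000,000 bytes
1 KiB = 1,024 bytes
886,000,000 / 1,024 = 865,234.38 KiB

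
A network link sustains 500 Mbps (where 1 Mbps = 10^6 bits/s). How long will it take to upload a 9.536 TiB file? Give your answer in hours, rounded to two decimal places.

9.536 TiB = 10,484,942,882,471.936 bytes = 83,879,543,059,775.488 bits
500 Mbps = 500,000,000 bits/s
time = 83,879,543,059,775.488 / 500,000,000 = 167,759.0861 s
167,759.0861 s / 3600 = 46.60 hours

46.60 hours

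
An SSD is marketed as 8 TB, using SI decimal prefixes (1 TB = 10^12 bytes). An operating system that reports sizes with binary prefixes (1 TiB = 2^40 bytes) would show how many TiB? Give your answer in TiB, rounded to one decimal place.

7.3 TiB

8 TB = 8 × 10^12 bytes = 8,000,000,000,000 bytes
1 TiB = 2^40 bytes = 1,099,511,627,776 bytes
8,000,000,000,000 / 1,099,511,627,776 = 7.3 TiB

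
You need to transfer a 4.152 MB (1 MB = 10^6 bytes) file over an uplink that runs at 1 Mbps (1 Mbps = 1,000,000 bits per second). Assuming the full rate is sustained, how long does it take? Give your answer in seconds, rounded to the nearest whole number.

33 seconds

4.152 MB = 4,152,000 bytes = 33,216,000 bits
1 Mbps = 1,000,000 bits/s
time = 33,216,000 / 1,000,000 = 33 s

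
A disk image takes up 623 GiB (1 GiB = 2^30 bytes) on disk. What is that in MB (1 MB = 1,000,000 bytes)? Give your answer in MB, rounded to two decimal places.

623 GiB × 1,073,741,824 bytes/GiB = 668,941,156,352 bytes
1 MB = 10^6 bytes = 1,000,000 bytes
668,941,156,352 / 1,000,000 = 668,941.16 MB

668,941.16 MB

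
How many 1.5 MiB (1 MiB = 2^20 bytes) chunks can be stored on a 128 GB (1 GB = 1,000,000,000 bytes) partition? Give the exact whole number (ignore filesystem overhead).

81,380

Capacity: 128 GB = 128,000,000,000 bytes
Per item: 1.5 MiB = 1,572,864 bytes
⌊128,000,000,000 / 1,572,864⌋ = 81,380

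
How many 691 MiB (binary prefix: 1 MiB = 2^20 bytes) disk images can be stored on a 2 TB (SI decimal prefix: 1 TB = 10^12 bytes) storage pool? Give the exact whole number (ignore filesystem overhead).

2,760

Capacity: 2 TB = 2,000,000,000,000 bytes
Per item: 691 MiB = 724,566,016 bytes
⌊2,000,000,000,000 / 724,566,016⌋ = 2,760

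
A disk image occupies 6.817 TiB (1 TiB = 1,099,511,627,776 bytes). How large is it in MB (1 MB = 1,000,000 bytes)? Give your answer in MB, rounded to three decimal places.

6.817 TiB × 1,099,511,627,776 bytes/TiB = 7,495,370,766,548.992 bytes
1 MB = 1,000,000 bytes
7,495,370,766,548.992 / 1,000,000 = 7,495,370.767 MB

7,495,370.767 MB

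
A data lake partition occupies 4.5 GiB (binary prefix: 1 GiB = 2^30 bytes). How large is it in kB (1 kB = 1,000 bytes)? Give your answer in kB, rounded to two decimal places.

4.5 GiB × 1,073,741,824 bytes/GiB = 4,831,838,208 bytes
1 kB = 1,000 bytes
4,831,838,208 / 1,000 = 4,831,838.21 kB

4,831,838.21 kB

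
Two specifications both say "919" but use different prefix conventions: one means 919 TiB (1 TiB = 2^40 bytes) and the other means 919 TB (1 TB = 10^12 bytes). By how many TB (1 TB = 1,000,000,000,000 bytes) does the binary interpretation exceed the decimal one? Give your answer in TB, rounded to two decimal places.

91.45 TB

919 TiB = 919 × 1,099,511,627,776 = 1,010,451,185,926,144 bytes
919 TB = 919 × 1,000,000,000,000 = 919,000,000,000,000 bytes
difference = 91,451,185,926,144 bytes
91,451,185,926,144 / 1,000,000,000,000 = 91.45 TB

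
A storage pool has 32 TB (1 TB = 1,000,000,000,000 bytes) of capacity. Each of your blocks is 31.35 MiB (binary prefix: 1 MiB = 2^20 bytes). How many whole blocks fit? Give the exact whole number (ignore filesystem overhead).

973,447

Capacity: 32 TB = 32,000,000,000,000 bytes
Per item: 31.35 MiB = 32,872,857.6 bytes
⌊32,000,000,000,000 / 32,872,857.6⌋ = 973,447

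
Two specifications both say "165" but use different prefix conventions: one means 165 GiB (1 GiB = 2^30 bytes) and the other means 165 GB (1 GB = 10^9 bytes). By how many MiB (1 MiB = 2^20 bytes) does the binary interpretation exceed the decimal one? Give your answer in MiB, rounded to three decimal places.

165 GiB = 165 × 1,073,741,824 = 177,167,400,960 bytes
165 GB = 165 × 1,000,000,000 = 165,000,000,000 bytes
difference = 12,167,400,960 bytes
12,167,400,960 / 1,048,576 = 11,603.738 MiB

11,603.738 MiB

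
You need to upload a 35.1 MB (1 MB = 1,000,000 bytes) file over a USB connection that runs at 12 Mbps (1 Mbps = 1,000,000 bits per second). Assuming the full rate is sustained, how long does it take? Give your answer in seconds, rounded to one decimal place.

35.1 MB = 35,100,000 bytes = 280,800,000 bits
12 Mbps = 12,000,000 bits/s
time = 280,800,000 / 12,000,000 = 23.4 s

23.4 seconds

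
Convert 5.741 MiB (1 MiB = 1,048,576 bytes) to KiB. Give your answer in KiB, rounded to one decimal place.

5,878.8 KiB

5.741 MiB = 5.741 × 2^20 bytes = 6,019,874.816 bytes
1 KiB = 1,024 bytes
6,019,874.816 / 1,024 = 5,878.8 KiB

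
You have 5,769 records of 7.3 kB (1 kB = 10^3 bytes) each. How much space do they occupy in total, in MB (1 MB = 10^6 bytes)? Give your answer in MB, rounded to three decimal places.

Total = 5,769 × 7.3 kB = 42113.7 kB
= 42113.7 × 1,000 bytes = 42,113,700 bytes
1 MB = 1,000,000 bytes
42,113,700 / 1,000,000 = 42.114 MB

42.114 MB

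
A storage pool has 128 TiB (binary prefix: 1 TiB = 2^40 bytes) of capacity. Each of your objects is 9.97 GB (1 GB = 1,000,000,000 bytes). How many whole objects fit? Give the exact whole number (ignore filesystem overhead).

Capacity: 128 TiB = 140,737,488,355,328 bytes
Per item: 9.97 GB = 9,970,000,000 bytes
⌊140,737,488,355,328 / 9,970,000,000⌋ = 14,116

14,116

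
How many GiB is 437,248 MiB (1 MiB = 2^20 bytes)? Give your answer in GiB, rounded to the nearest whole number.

427 GiB

437,248 MiB × 1,048,576 bytes/MiB = 458,487,758,848 bytes
1 GiB = 2^30 bytes = 1,073,741,824 bytes
458,487,758,848 / 1,073,741,824 = 427 GiB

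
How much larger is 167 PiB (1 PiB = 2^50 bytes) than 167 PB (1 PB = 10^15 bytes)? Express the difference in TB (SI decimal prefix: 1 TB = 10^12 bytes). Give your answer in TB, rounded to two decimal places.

167 PiB = 167 × 1,125,899,906,842,624 = 188,025,284,442,718,208 bytes
167 PB = 167 × 1,000,000,000,000,000 = 167,000,000,000,000,000 bytes
difference = 21,025,284,442,718,208 bytes
21,025,284,442,718,208 / 1,000,000,000,000 = 21,025.28 TB

21,025.28 TB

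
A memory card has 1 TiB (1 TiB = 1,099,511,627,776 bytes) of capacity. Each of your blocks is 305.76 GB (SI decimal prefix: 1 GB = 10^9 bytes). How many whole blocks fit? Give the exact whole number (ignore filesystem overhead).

3

Capacity: 1 TiB = 1,099,511,627,776 bytes
Per item: 305.76 GB = 305,760,000,000 bytes
⌊1,099,511,627,776 / 305,760,000,000⌋ = 3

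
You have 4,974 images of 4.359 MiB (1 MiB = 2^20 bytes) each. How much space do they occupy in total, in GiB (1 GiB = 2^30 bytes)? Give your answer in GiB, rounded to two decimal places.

21.17 GiB

Total = 4,974 × 4.359 MiB = 21681.666 MiB
= 21681.666 × 1,048,576 bytes = 22,734,874,607.616 bytes
1 GiB = 1,073,741,824 bytes
22,734,874,607.616 / 1,073,741,824 = 21.17 GiB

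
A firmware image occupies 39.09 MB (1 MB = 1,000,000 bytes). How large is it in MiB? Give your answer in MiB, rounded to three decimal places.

37.279 MiB

39.09 MB × 1,000,000 bytes/MB = 39,090,000 bytes
1 MiB = 2^20 bytes = 1,048,576 bytes
39,090,000 / 1,048,576 = 37.279 MiB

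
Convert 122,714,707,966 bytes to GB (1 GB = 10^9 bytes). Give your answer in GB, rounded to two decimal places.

122,714,707,966 bytes given.
1 GB = 1,000,000,000 bytes
122,714,707,966 / 1,000,000,000 = 122.71 GB

122.71 GB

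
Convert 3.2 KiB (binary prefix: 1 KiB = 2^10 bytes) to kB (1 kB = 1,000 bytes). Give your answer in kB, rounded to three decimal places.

3.2 KiB × 1,024 bytes/KiB = 3,276.8 bytes
1 kB = 1,000 bytes
3,276.8 / 1,000 = 3.277 kB

3.277 kB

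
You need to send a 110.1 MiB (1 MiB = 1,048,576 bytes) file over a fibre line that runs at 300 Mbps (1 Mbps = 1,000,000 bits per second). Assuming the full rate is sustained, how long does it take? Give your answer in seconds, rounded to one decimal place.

110.1 MiB = 115,448,217.6 bytes = 923,585,740.8 bits
300 Mbps = 300,000,000 bits/s
time = 923,585,740.8 / 300,000,000 = 3.1 s

3.1 seconds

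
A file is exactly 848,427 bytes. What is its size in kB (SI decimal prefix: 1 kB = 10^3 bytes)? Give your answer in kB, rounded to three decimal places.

848,427 bytes given.
1 kB = 10^3 bytes = 1,000 bytes
848,427 / 1,000 = 848.427 kB

848.427 kB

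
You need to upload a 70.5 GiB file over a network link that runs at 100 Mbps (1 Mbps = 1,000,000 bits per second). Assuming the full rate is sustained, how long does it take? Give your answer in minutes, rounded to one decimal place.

70.5 GiB = 75,698,798,592 bytes = 605,590,388,736 bits
100 Mbps = 100,000,000 bits/s
time = 605,590,388,736 / 100,000,000 = 6,055.90 s
6,055.90 s / 60 = 100.9 minutes

100.9 minutes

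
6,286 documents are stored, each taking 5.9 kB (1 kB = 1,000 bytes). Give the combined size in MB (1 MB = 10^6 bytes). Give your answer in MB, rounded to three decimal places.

Total = 6,286 × 5.9 kB = 37087.4 kB
= 37087.4 × 1,000 bytes = 37,087,400 bytes
1 MB = 1,000,000 bytes
37,087,400 / 1,000,000 = 37.087 MB

37.087 MB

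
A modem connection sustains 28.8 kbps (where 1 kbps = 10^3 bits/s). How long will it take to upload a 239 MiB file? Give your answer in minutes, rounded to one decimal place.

239 MiB = 250,609,664 bytes = 2,004,877,312 bits
28.8 kbps = 28,800 bits/s
time = 2,004,877,312 / 28,800 = 69,613.80 s
69,613.80 s / 60 = 1,160.2 minutes

1,160.2 minutes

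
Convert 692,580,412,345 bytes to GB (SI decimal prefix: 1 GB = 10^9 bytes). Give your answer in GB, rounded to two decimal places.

692.58 GB

692,580,412,345 bytes given.
1 GB = 10^9 bytes = 1,000,000,000 bytes
692,580,412,345 / 1,000,000,000 = 692.58 GB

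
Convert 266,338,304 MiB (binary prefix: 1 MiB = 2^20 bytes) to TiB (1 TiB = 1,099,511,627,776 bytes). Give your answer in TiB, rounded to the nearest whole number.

254 TiB

266,338,304 MiB × 1,048,576 bytes/MiB = 279,275,953,455,104 bytes
1 TiB = 1,099,511,627,776 bytes
279,275,953,455,104 / 1,099,511,627,776 = 254 TiB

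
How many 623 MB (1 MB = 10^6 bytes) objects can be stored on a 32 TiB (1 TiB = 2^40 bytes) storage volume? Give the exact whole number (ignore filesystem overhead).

56,475

Capacity: 32 TiB = 35,184,372,088,832 bytes
Per item: 623 MB = 623,000,000 bytes
⌊35,184,372,088,832 / 623,000,000⌋ = 56,475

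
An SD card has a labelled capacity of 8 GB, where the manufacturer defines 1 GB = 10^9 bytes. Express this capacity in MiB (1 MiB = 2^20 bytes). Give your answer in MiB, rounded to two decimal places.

7,629.39 MiB

8 GB = 8 × 10^9 bytes = 8,000,000,000 bytes
1 MiB = 1,048,576 bytes
8,000,000,000 / 1,048,576 = 7,629.39 MiB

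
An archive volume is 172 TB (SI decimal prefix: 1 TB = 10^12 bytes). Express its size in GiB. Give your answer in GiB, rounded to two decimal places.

160,187.48 GiB

172 TB × 1,000,000,000,000 bytes/TB = 172,000,000,000,000 bytes
1 GiB = 1,073,741,824 bytes
172,000,000,000,000 / 1,073,741,824 = 160,187.48 GiB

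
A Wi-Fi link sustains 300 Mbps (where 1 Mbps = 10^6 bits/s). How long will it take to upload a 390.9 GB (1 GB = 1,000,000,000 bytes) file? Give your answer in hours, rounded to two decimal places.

390.9 GB = 390,900,000,000 bytes = 3,127,200,000,000 bits
300 Mbps = 300,000,000 bits/s
time = 3,127,200,000,000 / 300,000,000 = 10,424.0000 s
10,424.0000 s / 3600 = 2.90 hours

2.90 hours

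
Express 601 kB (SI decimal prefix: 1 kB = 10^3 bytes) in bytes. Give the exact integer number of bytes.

601,000 bytes

601 × 1,000 = 601,000 bytes  (1 kB = 10^3 bytes)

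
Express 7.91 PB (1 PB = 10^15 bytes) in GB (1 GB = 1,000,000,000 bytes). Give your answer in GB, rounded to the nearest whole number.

7,910,000 GB

7.91 PB × 1,000,000,000,000,000 bytes/PB = 7,910,000,000,000,000 bytes
1 GB = 1,000,000,000 bytes
7,910,000,000,000,000 / 1,000,000,000 = 7,910,000 GB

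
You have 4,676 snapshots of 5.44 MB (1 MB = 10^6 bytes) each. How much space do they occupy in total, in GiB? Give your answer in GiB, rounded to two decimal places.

Total = 4,676 × 5.44 MB = 25437.44 MB
= 25437.44 × 1,000,000 bytes = 25,437,440,000 bytes
1 GiB = 1,073,741,824 bytes
25,437,440,000 / 1,073,741,824 = 23.69 GiB

23.69 GiB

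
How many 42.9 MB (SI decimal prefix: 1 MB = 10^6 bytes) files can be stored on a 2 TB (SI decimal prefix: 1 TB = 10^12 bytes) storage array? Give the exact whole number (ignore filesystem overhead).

Capacity: 2 TB = 2,000,000,000,000 bytes
Per item: 42.9 MB = 42,900,000 bytes
⌊2,000,000,000,000 / 42,900,000⌋ = 46,620

46,620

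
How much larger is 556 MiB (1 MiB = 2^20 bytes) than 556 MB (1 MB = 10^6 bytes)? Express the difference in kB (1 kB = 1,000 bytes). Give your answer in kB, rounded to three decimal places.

556 MiB = 556 × 1,048,576 = 583,008,256 bytes
556 MB = 556 × 1,000,000 = 556,000,000 bytes
difference = 27,008,256 bytes
27,008,256 / 1,000 = 27,008.256 kB

27,008.256 kB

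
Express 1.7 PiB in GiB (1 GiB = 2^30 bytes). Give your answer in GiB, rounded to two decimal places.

1.7 PiB × 1,125,899,906,842,624 bytes/PiB = 1,914,029,841,632,460.8 bytes
1 GiB = 2^30 bytes = 1,073,741,824 bytes
1,914,029,841,632,460.8 / 1,073,741,824 = 1,782,579.20 GiB

1,782,579.20 GiB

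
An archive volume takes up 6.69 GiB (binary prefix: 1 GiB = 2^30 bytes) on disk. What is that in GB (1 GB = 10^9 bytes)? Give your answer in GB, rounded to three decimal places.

7.183 GB

6.69 GiB × 1,073,741,824 bytes/GiB = 7,183,332,802.56 bytes
1 GB = 1,000,000,000 bytes
7,183,332,802.56 / 1,000,000,000 = 7.183 GB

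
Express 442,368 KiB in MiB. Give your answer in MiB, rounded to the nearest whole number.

432 MiB

442,368 KiB × 1,024 bytes/KiB = 452,984,832 bytes
1 MiB = 2^20 bytes = 1,048,576 bytes
452,984,832 / 1,048,576 = 432 MiB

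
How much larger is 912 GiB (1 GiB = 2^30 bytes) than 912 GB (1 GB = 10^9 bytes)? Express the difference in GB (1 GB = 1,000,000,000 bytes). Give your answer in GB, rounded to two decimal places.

912 GiB = 912 × 1,073,741,824 = 979,252,543,488 bytes
912 GB = 912 × 1,000,000,000 = 912,000,000,000 bytes
difference = 67,252,543,488 bytes
67,252,543,488 / 1,000,000,000 = 67.25 GB

67.25 GB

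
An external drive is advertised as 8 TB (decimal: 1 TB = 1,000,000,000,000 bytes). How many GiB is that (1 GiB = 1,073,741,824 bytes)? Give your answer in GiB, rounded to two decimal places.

7,450.58 GiB

8 TB = 8 × 10^12 bytes = 8,000,000,000,000 bytes
1 GiB = 1,073,741,824 bytes
8,000,000,000,000 / 1,073,741,824 = 7,450.58 GiB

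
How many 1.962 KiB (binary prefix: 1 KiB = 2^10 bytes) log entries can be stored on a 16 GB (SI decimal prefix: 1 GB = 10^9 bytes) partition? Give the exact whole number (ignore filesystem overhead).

7,963,812

Capacity: 16 GB = 16,000,000,000 bytes
Per item: 1.962 KiB = 2,009.088 bytes
⌊16,000,000,000 / 2,009.088⌋ = 7,963,812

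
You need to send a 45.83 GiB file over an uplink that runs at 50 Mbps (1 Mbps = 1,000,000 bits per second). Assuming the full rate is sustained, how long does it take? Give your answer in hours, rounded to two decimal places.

45.83 GiB = 49,209,587,793.92 bytes = 393,676,702,351.36 bits
50 Mbps = 50,000,000 bits/s
time = 393,676,702,351.36 / 50,000,000 = 7,873.5340 s
7,873.5340 s / 3600 = 2.19 hours

2.19 hours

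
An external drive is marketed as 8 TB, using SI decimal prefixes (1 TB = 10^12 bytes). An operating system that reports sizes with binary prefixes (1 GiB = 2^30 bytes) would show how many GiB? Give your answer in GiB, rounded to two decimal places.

8 TB × 1,000,000,000,000 bytes/TB = 8,000,000,000,000 bytes
1 GiB = 2^30 bytes = 1,073,741,824 bytes
8,000,000,000,000 / 1,073,741,824 = 7,450.58 GiB

7,450.58 GiB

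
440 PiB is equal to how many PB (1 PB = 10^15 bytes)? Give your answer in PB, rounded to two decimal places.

440 PiB = 440 × 2^50 bytes = 495,395,959,010,754,560 bytes
1 PB = 1,000,000,000,000,000 bytes
495,395,959,010,754,560 / 1,000,000,000,000,000 = 495.40 PB

495.40 PB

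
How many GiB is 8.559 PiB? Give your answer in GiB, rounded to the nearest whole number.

8,974,762 GiB

8.559 PiB = 8.559 × 2^50 bytes = 9,636,577,302,666,018.816 bytes
1 GiB = 1,073,741,824 bytes
9,636,577,302,666,018.816 / 1,073,741,824 = 8,974,762 GiB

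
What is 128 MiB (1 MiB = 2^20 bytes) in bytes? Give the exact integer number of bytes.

128 × 1,048,576 = 134,217,728 bytes

134,217,728 bytes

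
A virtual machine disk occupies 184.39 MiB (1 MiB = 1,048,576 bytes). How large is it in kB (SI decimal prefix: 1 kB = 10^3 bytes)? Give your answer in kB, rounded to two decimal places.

184.39 MiB × 1,048,576 bytes/MiB = 193,346,928.64 bytes
1 kB = 1,000 bytes
193,346,928.64 / 1,000 = 193,346.93 kB

193,346.93 kB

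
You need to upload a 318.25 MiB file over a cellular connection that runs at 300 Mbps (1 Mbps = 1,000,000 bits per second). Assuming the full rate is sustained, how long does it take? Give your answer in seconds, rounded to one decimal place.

318.25 MiB = 333,709,312 bytes = 2,669,674,496 bits
300 Mbps = 300,000,000 bits/s
time = 2,669,674,496 / 300,000,000 = 8.9 s

8.9 seconds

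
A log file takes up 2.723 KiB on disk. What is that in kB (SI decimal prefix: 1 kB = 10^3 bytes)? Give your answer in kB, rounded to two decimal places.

2.79 kB

2.723 KiB × 1,024 bytes/KiB = 2,788.352 bytes
1 kB = 1,000 bytes
2,788.352 / 1,000 = 2.79 kB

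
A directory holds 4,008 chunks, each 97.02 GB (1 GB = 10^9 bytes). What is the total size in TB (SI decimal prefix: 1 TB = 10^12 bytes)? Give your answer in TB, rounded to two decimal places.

388.86 TB

Total = 4,008 × 97.02 GB = 388856.16 GB
= 388856.16 × 1,000,000,000 bytes = 388,856,160,000,000 bytes
1 TB = 1,000,000,000,000 bytes
388,856,160,000,000 / 1,000,000,000,000 = 388.86 TB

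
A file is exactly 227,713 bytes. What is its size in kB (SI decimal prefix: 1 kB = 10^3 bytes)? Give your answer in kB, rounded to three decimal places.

227.713 kB

227,713 bytes given.
1 kB = 1,000 bytes
227,713 / 1,000 = 227.713 kB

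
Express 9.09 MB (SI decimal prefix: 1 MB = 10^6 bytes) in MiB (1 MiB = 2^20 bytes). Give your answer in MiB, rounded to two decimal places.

8.67 MiB

9.09 MB = 9.09 × 10^6 bytes = 9,090,000 bytes
1 MiB = 1,048,576 bytes
9,090,000 / 1,048,576 = 8.67 MiB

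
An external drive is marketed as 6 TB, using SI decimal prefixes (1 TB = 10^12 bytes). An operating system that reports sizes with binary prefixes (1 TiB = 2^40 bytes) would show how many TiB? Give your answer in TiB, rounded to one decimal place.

5.5 TiB

6 TB = 6 × 10^12 bytes = 6,000,000,000,000 bytes
1 TiB = 2^40 bytes = 1,099,511,627,776 bytes
6,000,000,000,000 / 1,099,511,627,776 = 5.5 TiB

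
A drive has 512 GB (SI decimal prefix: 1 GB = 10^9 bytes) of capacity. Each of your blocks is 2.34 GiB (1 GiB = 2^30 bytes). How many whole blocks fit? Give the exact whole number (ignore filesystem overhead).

203

Capacity: 512 GB = 512,000,000,000 bytes
Per item: 2.34 GiB = 2,512,555,868.16 bytes
⌊512,000,000,000 / 2,512,555,868.16⌋ = 203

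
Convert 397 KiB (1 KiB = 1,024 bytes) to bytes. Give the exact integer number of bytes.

406,528 bytes

397 × 1,024 = 406,528 bytes  (1 KiB = 2^10 bytes)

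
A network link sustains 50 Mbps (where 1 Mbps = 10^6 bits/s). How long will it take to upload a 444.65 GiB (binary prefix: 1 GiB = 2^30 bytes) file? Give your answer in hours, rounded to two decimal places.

21.22 hours

444.65 GiB = 477,439,302,041.6 bytes = 3,819,514,416,332.8 bits
50 Mbps = 50,000,000 bits/s
time = 3,819,514,416,332.8 / 50,000,000 = 76,390.2883 s
76,390.2883 s / 3600 = 21.22 hours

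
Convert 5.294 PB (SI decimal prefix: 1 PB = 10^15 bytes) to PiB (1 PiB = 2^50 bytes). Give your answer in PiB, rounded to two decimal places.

5.294 PB = 5.294 × 10^15 bytes = 5,294,000,000,000,000 bytes
1 PiB = 2^50 bytes = 1,125,899,906,842,624 bytes
5,294,000,000,000,000 / 1,125,899,906,842,624 = 4.70 PiB

4.70 PiB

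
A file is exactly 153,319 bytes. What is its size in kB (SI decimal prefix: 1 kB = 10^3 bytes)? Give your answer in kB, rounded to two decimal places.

153.32 kB

153,319 bytes given.
1 kB = 10^3 bytes = 1,000 bytes
153,319 / 1,000 = 153.32 kB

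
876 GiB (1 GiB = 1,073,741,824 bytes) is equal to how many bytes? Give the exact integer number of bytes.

876 × 1,073,741,824 = 940,597,837,824 bytes  (1 GiB = 2^30 bytes)

940,597,837,824 bytes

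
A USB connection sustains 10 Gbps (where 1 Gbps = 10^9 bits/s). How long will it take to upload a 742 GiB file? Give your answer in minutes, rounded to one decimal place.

10.6 minutes

742 GiB = 796,716,433,408 bytes = 6,373,731,467,264 bits
10 Gbps = 10,000,000,000 bits/s
time = 6,373,731,467,264 / 10,000,000,000 = 637.37 s
637.37 s / 60 = 10.6 minutes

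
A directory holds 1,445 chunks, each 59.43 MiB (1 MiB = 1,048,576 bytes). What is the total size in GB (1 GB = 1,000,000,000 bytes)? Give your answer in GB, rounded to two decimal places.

Total = 1,445 × 59.43 MiB = 85876.35 MiB
= 85876.35 × 1,048,576 bytes = 90,047,879,577.6 bytes
1 GB = 1,000,000,000 bytes
90,047,879,577.6 / 1,000,000,000 = 90.05 GB

90.05 GB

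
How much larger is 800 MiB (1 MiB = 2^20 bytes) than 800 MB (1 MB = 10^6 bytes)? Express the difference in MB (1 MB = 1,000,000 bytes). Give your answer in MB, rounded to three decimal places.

38.861 MB

800 MiB = 800 × 1,048,576 = 838,860,800 bytes
800 MB = 800 × 1,000,000 = 800,000,000 bytes
difference = 38,860,800 bytes
38,860,800 / 1,000,000 = 38.861 MB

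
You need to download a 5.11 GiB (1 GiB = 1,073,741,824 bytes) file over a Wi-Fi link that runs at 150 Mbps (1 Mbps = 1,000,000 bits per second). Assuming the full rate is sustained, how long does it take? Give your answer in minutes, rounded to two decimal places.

4.88 minutes

5.11 GiB = 5,486,820,720.64 bytes = 43,894,565,765.12 bits
150 Mbps = 150,000,000 bits/s
time = 43,894,565,765.12 / 150,000,000 = 292.630 s
292.630 s / 60 = 4.88 minutes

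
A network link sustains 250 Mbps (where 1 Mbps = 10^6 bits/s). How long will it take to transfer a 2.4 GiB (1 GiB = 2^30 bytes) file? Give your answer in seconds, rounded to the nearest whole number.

2.4 GiB = 2,576,980,377.6 bytes = 20,615,843,020.8 bits
250 Mbps = 250,000,000 bits/s
time = 20,615,843,020.8 / 250,000,000 = 82 s

82 seconds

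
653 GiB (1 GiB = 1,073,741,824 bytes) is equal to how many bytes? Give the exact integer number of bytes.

701,153,411,072 bytes

653 × 1,073,741,824 = 701,153,411,072 bytes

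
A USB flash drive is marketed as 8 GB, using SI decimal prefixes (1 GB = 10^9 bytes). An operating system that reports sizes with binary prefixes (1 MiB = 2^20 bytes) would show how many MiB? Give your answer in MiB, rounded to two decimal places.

8 GB = 8 × 10^9 bytes = 8,000,000,000 bytes
1 MiB = 1,048,576 bytes
8,000,000,000 / 1,048,576 = 7,629.39 MiB

7,629.39 MiB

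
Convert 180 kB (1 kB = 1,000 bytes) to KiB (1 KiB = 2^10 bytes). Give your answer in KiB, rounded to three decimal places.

180 kB × 1,000 bytes/kB = 180,000 bytes
1 KiB = 1,024 bytes
180,000 / 1,024 = 175.781 KiB

175.781 KiB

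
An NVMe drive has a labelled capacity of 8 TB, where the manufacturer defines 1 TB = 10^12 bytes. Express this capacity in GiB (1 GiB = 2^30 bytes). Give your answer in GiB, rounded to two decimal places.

8 TB × 1,000,000,000,000 bytes/TB = 8,000,000,000,000 bytes
1 GiB = 2^30 bytes = 1,073,741,824 bytes
8,000,000,000,000 / 1,073,741,824 = 7,450.58 GiB

7,450.58 GiB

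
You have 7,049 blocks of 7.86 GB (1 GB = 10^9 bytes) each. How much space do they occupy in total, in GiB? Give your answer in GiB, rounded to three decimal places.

Total = 7,049 × 7.86 GB = 55405.14 GB
= 55405.14 × 1,000,000,000 bytes = 55,405,140,000,000 bytes
1 GiB = 1,073,741,824 bytes
55,405,140,000,000 / 1,073,741,824 = 51,600.058 GiB

51,600.058 GiB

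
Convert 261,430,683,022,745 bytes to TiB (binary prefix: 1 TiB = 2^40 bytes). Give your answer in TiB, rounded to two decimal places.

261,430,683,022,745 bytes given.
1 TiB = 2^40 bytes = 1,099,511,627,776 bytes
261,430,683,022,745 / 1,099,511,627,776 = 237.77 TiB

237.77 TiB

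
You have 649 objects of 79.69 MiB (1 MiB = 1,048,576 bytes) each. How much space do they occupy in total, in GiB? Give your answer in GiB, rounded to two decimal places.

50.51 GiB

Total = 649 × 79.69 MiB = 51718.81 MiB
= 51718.81 × 1,048,576 bytes = 54,231,102,914.56 bytes
1 GiB = 1,073,741,824 bytes
54,231,102,914.56 / 1,073,741,824 = 50.51 GiB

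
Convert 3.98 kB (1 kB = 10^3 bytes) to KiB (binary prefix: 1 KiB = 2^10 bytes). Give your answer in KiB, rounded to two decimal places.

3.89 KiB

3.98 kB = 3.98 × 10^3 bytes = 3,980 bytes
1 KiB = 2^10 bytes = 1,024 bytes
3,980 / 1,024 = 3.89 KiB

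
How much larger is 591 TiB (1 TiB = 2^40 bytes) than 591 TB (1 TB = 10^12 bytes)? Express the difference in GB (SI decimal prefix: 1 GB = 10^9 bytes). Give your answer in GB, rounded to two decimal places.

58,811.37 GB

591 TiB = 591 × 1,099,511,627,776 = 649,811,372,015,616 bytes
591 TB = 591 × 1,000,000,000,000 = 591,000,000,000,000 bytes
difference = 58,811,372,015,616 bytes
58,811,372,015,616 / 1,000,000,000 = 58,811.37 GB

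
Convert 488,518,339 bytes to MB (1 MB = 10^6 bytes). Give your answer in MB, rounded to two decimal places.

488,518,339 bytes given.
1 MB = 1,000,000 bytes
488,518,339 / 1,000,000 = 488.52 MB

488.52 MB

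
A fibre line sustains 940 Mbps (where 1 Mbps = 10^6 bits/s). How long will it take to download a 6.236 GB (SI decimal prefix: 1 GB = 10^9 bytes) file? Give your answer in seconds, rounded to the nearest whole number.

6.236 GB = 6,236,000,000 bytes = 49,888,000,000 bits
940 Mbps = 940,000,000 bits/s
time = 49,888,000,000 / 940,000,000 = 53 s

53 seconds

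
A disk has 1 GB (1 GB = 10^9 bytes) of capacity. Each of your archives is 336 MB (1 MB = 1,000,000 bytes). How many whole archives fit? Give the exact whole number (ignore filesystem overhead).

Capacity: 1 GB = 1,000,000,000 bytes
Per item: 336 MB = 336,000,000 bytes
⌊1,000,000,000 / 336,000,000⌋ = 2

2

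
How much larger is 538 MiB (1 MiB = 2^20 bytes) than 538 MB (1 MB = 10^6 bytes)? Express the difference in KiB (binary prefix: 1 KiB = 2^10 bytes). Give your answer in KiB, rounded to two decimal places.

25,521.38 KiB

538 MiB = 538 × 1,048,576 = 564,133,888 bytes
538 MB = 538 × 1,000,000 = 538,000,000 bytes
difference = 26,133,888 bytes
26,133,888 / 1,024 = 25,521.38 KiB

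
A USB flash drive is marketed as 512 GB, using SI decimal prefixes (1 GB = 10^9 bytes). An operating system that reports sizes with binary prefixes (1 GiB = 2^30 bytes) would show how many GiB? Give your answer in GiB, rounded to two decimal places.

476.84 GiB

512 GB × 1,000,000,000 bytes/GB = 512,000,000,000 bytes
1 GiB = 2^30 bytes = 1,073,741,824 bytes
512,000,000,000 / 1,073,741,824 = 476.84 GiB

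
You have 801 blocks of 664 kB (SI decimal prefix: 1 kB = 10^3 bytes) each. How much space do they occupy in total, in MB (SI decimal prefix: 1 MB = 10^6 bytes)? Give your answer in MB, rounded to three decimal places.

Total = 801 × 664 kB = 531,864 kB
= 531,864 × 1,000 bytes = 531,864,000 bytes
1 MB = 1,000,000 bytes
531,864,000 / 1,000,000 = 531.864 MB

531.864 MB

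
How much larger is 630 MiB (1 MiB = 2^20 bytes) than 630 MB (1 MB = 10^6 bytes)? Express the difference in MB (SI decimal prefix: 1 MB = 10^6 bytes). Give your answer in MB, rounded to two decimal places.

30.60 MB

630 MiB = 630 × 1,048,576 = 660,602,880 bytes
630 MB = 630 × 1,000,000 = 630,000,000 bytes
difference = 30,602,880 bytes
30,602,880 / 1,000,000 = 30.60 MB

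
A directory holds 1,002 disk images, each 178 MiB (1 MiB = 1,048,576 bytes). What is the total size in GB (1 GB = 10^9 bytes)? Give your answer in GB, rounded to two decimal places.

187.02 GB

Total = 1,002 × 178 MiB = 178,356 MiB
= 178,356 × 1,048,576 bytes = 187,019,821,056 bytes
1 GB = 1,000,000,000 bytes
187,019,821,056 / 1,000,000,000 = 187.02 GB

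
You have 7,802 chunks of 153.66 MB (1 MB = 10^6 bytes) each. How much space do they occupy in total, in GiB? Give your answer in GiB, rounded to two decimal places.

1,116.52 GiB

Total = 7,802 × 153.66 MB = 1198855.32 MB
= 1198855.32 × 1,000,000 bytes = 1,198,855,320,000 bytes
1 GiB = 1,073,741,824 bytes
1,198,855,320,000 / 1,073,741,824 = 1,116.52 GiB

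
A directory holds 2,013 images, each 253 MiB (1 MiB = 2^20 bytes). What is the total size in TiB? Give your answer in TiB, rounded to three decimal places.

Total = 2,013 × 253 MiB = 509,289 MiB
= 509,289 × 1,048,576 bytes = 534,028,222,464 bytes
1 TiB = 1,099,511,627,776 bytes
534,028,222,464 / 1,099,511,627,776 = 0.486 TiB

0.486 TiB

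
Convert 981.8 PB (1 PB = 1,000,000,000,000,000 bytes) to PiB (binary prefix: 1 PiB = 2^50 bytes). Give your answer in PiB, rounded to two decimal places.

872.01 PiB

981.8 PB = 981.8 × 10^15 bytes = 981,800,000,000,000,000 bytes
1 PiB = 2^50 bytes = 1,125,899,906,842,624 bytes
981,800,000,000,000,000 / 1,125,899,906,842,624 = 872.01 PiB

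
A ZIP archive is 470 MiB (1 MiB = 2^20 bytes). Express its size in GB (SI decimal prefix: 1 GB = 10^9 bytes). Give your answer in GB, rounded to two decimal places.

470 MiB × 1,048,576 bytes/MiB = 492,830,720 bytes
1 GB = 1,000,000,000 bytes
492,830,720 / 1,000,000,000 = 0.49 GB

0.49 GB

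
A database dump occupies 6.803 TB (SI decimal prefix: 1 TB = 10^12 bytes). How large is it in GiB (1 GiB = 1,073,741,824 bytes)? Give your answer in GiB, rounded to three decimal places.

6,335.787 GiB

6.803 TB = 6.803 × 10^12 bytes = 6,803,000,000,000 bytes
1 GiB = 2^30 bytes = 1,073,741,824 bytes
6,803,000,000,000 / 1,073,741,824 = 6,335.787 GiB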